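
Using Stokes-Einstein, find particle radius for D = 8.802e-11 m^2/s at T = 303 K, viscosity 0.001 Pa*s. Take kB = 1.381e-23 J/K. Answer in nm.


Stokes-Einstein: R = kB*T / (6*pi*eta*D)
R = 1.381e-23 * 303 / (6 * pi * 0.001 * 8.802e-11)
R = 2.52205e-09 m = 2.52 nm

2.52


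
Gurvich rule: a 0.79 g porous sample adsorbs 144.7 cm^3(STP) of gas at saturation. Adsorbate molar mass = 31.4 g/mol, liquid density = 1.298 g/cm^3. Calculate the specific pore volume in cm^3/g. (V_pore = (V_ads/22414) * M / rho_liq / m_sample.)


Moles adsorbed n = V_ads / 22414 = 144.7 / 22414 = 6.455787e-03 mol
Liquid volume V_liq = n * M / rho_liq = 6.455787e-03 * 31.4 / 1.298 = 0.15617 cm^3
Specific pore volume V_pore = V_liq / m_sample = 0.15617 / 0.79
V_pore = 0.1977 cm^3/g

0.1977


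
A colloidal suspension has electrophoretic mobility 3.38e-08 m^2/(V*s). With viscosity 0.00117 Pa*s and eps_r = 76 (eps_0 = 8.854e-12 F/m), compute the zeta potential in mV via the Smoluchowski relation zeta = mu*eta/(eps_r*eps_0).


Smoluchowski equation: zeta = mu * eta / (eps_r * eps_0)
zeta = 3.38e-08 * 0.00117 / (76 * 8.854e-12)
zeta = 0.058769 V = 58.77 mV

58.77


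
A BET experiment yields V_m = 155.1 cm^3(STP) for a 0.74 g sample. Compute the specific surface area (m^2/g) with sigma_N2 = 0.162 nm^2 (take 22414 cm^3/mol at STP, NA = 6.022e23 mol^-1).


Number of moles in monolayer = V_m / 22414 = 155.1 / 22414 = 0.00691978
Number of molecules = moles * NA = 0.00691978 * 6.022e23
SA = molecules * sigma / mass
SA = (155.1 / 22414) * 6.022e23 * 0.162e-18 / 0.74
SA = 912.3 m^2/g

912.3


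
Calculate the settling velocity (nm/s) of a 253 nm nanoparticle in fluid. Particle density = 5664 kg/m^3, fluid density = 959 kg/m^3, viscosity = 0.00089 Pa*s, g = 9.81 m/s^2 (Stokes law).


Radius R = 253/2 nm = 1.265e-07 m
Density difference = 5664 - 959 = 4705 kg/m^3
v = 2 * R^2 * (rho_p - rho_f) * g / (9 * eta)
v = 2 * (1.265e-07)^2 * 4705 * 9.81 / (9 * 0.00089)
v = 1.8442e-07 m/s = 184.4196 nm/s

184.4196


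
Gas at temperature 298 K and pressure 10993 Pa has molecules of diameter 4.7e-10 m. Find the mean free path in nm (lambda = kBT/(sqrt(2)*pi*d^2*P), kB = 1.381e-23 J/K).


Mean free path: lambda = kB*T / (sqrt(2) * pi * d^2 * P)
lambda = 1.381e-23 * 298 / (sqrt(2) * pi * (4.7e-10)^2 * 10993)
lambda = 3.81446e-07 m
lambda = 381.45 nm

381.45


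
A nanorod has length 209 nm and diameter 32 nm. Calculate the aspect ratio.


Aspect ratio AR = length / diameter
AR = 209 / 32
AR = 6.53

6.53


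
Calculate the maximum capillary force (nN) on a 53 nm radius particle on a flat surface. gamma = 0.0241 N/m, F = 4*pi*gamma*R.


Convert radius: R = 53 nm = 5.3e-08 m
F = 4 * pi * gamma * R
F = 4 * pi * 0.0241 * 5.3e-08
F = 1.6051e-08 N = 16.051 nN

16.051


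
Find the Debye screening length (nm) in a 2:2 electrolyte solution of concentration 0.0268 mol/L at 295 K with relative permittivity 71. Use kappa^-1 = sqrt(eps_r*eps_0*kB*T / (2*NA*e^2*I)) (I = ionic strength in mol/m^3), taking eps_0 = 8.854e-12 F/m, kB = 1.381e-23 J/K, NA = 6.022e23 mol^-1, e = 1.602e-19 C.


Ionic strength I = 0.0268 * 2^2 * 1000 = 107.2 mol/m^3
kappa^-1 = sqrt(71 * 8.854e-12 * 1.381e-23 * 295 / (2 * 6.022e23 * (1.602e-19)^2 * 107.2))
kappa^-1 = 0.879 nm

0.879


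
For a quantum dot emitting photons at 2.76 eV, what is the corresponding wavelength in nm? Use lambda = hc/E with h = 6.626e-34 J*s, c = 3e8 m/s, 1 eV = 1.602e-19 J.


Convert energy: E = 2.76 eV = 2.76 * 1.602e-19 = 4.42152e-19 J
lambda = h*c / E = 6.626e-34 * 3e8 / 4.42152e-19
lambda = 4.49574e-07 m = 449.6 nm

449.6


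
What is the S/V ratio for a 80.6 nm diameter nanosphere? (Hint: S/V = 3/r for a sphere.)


Radius r = 80.6/2 = 40.3 nm
S/V = 3 / r = 3 / 40.3
S/V = 0.0744 nm^-1

0.0744


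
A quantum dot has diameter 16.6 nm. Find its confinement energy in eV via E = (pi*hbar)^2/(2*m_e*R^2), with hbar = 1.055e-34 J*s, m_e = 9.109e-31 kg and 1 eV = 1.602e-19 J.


Radius R = 16.6/2 = 8.3 nm = 8.3e-09 m
E = (pi * 1.055e-34)^2 / (2 * 9.109e-31 * (8.3e-09)^2)
E(J) = 8.75282e-22
E = E(J) / 1.602e-19 = 0.0055 eV

0.0055


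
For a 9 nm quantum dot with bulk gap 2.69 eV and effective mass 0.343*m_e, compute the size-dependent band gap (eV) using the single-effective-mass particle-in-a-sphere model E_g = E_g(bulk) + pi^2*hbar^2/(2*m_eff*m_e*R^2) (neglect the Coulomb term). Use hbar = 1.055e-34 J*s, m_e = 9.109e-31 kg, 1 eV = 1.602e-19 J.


Radius R = 9/2 nm = 4.5e-09 m
Confinement energy dE = pi^2 * hbar^2 / (2 * m_eff * m_e * R^2)
dE = pi^2 * (1.055e-34)^2 / (2 * 0.343 * 9.109e-31 * (4.5e-09)^2) J, divided by 1.602e-19 J/eV
dE = 0.0542 eV
Total band gap = E_g(bulk) + dE = 2.69 + 0.0542 = 2.7442 eV

2.7442


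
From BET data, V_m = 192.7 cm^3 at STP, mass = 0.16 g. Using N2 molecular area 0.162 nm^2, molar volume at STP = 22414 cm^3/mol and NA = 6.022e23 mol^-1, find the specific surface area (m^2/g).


Number of moles in monolayer = V_m / 22414 = 192.7 / 22414 = 0.00859731
Number of molecules = moles * NA = 0.00859731 * 6.022e23
SA = molecules * sigma / mass
SA = (192.7 / 22414) * 6.022e23 * 0.162e-18 / 0.16
SA = 5242.0 m^2/g

5242.0


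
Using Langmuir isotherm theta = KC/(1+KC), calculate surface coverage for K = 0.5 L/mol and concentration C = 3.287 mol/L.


Langmuir isotherm: theta = K*C / (1 + K*C)
K*C = 0.5 * 3.287 = 1.6435
theta = 1.6435 / (1 + 1.6435) = 1.6435 / 2.6435
theta = 0.6217

0.6217


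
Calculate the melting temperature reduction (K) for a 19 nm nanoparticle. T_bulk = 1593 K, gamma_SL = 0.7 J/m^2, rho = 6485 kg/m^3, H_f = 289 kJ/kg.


Radius R = 19/2 = 9.5 nm = 9.5e-09 m
Convert H_f = 289 kJ/kg = 289000 J/kg
dT = 2 * gamma_SL * T_bulk / (rho * H_f * R)
dT = 2 * 0.7 * 1593 / (6485 * 289000 * 9.5e-09)
dT = 125.3 K

125.3


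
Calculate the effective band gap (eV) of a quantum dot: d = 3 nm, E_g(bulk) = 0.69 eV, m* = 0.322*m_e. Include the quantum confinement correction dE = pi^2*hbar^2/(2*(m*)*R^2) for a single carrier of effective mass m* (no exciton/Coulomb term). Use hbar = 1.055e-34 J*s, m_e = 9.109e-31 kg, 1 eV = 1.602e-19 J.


Radius R = 3/2 nm = 1.5e-09 m
Confinement energy dE = pi^2 * hbar^2 / (2 * m_eff * m_e * R^2)
dE = pi^2 * (1.055e-34)^2 / (2 * 0.322 * 9.109e-31 * (1.5e-09)^2) J, divided by 1.602e-19 J/eV
dE = 0.5195 eV
Total band gap = E_g(bulk) + dE = 0.69 + 0.5195 = 1.2095 eV

1.2095


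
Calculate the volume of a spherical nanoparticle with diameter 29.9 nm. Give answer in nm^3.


Radius r = 29.9/2 = 14.95 nm
Volume V = (4/3) * pi * r^3
V = (4/3) * pi * (14.95)^3
V = 13996.27 nm^3

13996.27


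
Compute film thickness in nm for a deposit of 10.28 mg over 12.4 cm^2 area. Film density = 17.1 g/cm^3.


Convert: m = 10.28 mg = 1.0280e-05 kg, A = 12.4 cm^2 = 1.2400e-03 m^2, rho = 17.1 g/cm^3 = 17100 kg/m^3
t = m / (A * rho)
t = 1.0280e-05 / (1.2400e-03 * 17100)
t = 4.8481e-07 m = 484.8 nm

484.8


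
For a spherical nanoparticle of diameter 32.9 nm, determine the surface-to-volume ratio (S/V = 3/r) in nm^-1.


Radius r = 32.9/2 = 16.45 nm
S/V = 3 / r = 3 / 16.45
S/V = 0.1824 nm^-1

0.1824


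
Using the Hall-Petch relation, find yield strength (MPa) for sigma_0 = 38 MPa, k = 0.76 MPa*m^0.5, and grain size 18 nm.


d = 18 nm = 1.8e-08 m
sqrt(d) = 0.0001341641
Hall-Petch contribution = k / sqrt(d) = 0.76 / 0.0001341641 = 5664.7 MPa
sigma = sigma_0 + k/sqrt(d) = 38 + 5664.7 = 5702.7 MPa

5702.7


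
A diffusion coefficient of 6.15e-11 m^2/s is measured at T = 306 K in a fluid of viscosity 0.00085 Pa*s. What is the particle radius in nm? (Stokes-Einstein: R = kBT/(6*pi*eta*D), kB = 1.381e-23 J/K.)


Stokes-Einstein: R = kB*T / (6*pi*eta*D)
R = 1.381e-23 * 306 / (6 * pi * 0.00085 * 6.15e-11)
R = 4.28864e-09 m = 4.29 nm

4.29


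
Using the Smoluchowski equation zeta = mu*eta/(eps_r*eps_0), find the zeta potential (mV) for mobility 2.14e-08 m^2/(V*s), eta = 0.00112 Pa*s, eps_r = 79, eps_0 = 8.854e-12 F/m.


Smoluchowski equation: zeta = mu * eta / (eps_r * eps_0)
zeta = 2.14e-08 * 0.00112 / (79 * 8.854e-12)
zeta = 0.034266 V = 34.27 mV

34.27


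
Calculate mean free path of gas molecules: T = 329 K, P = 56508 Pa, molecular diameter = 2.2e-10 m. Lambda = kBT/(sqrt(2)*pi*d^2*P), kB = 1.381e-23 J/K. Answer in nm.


Mean free path: lambda = kB*T / (sqrt(2) * pi * d^2 * P)
lambda = 1.381e-23 * 329 / (sqrt(2) * pi * (2.2e-10)^2 * 56508)
lambda = 3.73912e-07 m
lambda = 373.91 nm

373.91


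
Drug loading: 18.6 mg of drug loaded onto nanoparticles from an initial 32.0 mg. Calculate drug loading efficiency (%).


Drug loading efficiency = (drug loaded / drug initial) * 100
DLE = 18.6 / 32.0 * 100
DLE = 0.5813 * 100
DLE = 58.13%

58.13


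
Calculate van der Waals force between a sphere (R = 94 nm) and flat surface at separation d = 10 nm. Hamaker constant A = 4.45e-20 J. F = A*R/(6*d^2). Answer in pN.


Convert to SI: R = 94 nm = 9.4e-08 m, d = 10 nm = 1e-08 m
F = A * R / (6 * d^2)
F = 4.45e-20 * 9.4e-08 / (6 * (1e-08)^2)
F = 6.97167e-12 N = 6.972 pN

6.972


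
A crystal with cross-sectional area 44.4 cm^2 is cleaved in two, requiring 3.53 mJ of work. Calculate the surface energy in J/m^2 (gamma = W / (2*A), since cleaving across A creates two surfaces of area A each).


Convert: A = 44.4 cm^2 = 0.00444 m^2, W = 3.53 mJ = 0.00353 J
Cleaving exposes two faces of area A, so total new surface = 2*A and gamma = W / (2*A)
gamma = 0.00353 / (2 * 0.00444)
gamma = 0.398 J/m^2

0.398


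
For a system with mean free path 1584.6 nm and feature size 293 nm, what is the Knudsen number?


Knudsen number Kn = lambda / L
Kn = 1584.6 / 293
Kn = 5.4082

5.4082


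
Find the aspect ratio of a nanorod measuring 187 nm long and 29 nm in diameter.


Aspect ratio AR = length / diameter
AR = 187 / 29
AR = 6.45

6.45


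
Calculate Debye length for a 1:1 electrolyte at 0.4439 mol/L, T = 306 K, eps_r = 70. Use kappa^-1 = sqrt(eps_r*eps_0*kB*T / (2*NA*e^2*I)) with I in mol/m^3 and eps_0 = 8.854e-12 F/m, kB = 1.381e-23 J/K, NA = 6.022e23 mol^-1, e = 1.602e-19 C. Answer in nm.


Ionic strength I = 0.4439 * 1^2 * 1000 = 443.9 mol/m^3
kappa^-1 = sqrt(70 * 8.854e-12 * 1.381e-23 * 306 / (2 * 6.022e23 * (1.602e-19)^2 * 443.9))
kappa^-1 = 0.437 nm

0.437


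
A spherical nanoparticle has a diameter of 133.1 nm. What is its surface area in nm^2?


Radius r = 133.1/2 = 66.55 nm
Surface area SA = 4 * pi * r^2
SA = 4 * pi * (66.55)^2
SA = 55655.23 nm^2

55655.23


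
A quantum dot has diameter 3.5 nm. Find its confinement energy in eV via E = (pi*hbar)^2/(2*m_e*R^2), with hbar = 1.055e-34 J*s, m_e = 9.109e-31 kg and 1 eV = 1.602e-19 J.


Radius R = 3.5/2 = 1.75 nm = 1.75e-09 m
E = (pi * 1.055e-34)^2 / (2 * 9.109e-31 * (1.75e-09)^2)
E(J) = 1.96892e-20
E = E(J) / 1.602e-19 = 0.1229 eV

0.1229


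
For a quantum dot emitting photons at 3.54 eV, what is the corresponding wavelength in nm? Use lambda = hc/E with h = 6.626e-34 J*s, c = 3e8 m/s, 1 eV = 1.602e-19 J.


Convert energy: E = 3.54 eV = 3.54 * 1.602e-19 = 5.67108e-19 J
lambda = h*c / E = 6.626e-34 * 3e8 / 5.67108e-19
lambda = 3.50515e-07 m = 350.5 nm

350.5


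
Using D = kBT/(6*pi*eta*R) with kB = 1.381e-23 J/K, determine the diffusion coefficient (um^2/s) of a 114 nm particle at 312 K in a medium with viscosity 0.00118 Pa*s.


Radius R = 114/2 = 57 nm = 5.7e-08 m
D = kB*T / (6*pi*eta*R)
D = 1.381e-23 * 312 / (6 * pi * 0.00118 * 5.7e-08)
D = 3.39852e-12 m^2/s = 3.399 um^2/s

3.399


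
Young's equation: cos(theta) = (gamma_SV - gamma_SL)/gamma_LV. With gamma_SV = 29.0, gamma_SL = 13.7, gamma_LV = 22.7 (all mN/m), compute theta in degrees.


cos(theta) = (gamma_SV - gamma_SL) / gamma_LV
cos(theta) = (29.0 - 13.7) / 22.7
cos(theta) = 0.674009
theta = arccos(0.674009) = 47.62 degrees

47.62


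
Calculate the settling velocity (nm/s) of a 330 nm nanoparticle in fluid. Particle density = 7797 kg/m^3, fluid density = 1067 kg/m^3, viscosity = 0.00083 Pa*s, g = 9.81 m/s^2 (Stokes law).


Radius R = 330/2 nm = 1.65e-07 m
Density difference = 7797 - 1067 = 6730 kg/m^3
v = 2 * R^2 * (rho_p - rho_f) * g / (9 * eta)
v = 2 * (1.65e-07)^2 * 6730 * 9.81 / (9 * 0.00083)
v = 4.8124e-07 m/s = 481.2396 nm/s

481.2396


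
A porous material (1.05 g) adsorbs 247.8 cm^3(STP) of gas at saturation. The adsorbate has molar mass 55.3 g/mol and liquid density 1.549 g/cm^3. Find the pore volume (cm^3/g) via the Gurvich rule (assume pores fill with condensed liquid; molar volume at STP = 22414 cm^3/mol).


Moles adsorbed n = V_ads / 22414 = 247.8 / 22414 = 1.105559e-02 mol
Liquid volume V_liq = n * M / rho_liq = 1.105559e-02 * 55.3 / 1.549 = 0.39469 cm^3
Specific pore volume V_pore = V_liq / m_sample = 0.39469 / 1.05
V_pore = 0.3759 cm^3/g

0.3759


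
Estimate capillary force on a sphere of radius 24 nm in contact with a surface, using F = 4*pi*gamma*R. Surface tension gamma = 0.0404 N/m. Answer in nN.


Convert radius: R = 24 nm = 2.4e-08 m
F = 4 * pi * gamma * R
F = 4 * pi * 0.0404 * 2.4e-08
F = 1.21844e-08 N = 12.1844 nN

12.1844


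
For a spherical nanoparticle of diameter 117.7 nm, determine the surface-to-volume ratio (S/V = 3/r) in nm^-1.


Radius r = 117.7/2 = 58.85 nm
S/V = 3 / r = 3 / 58.85
S/V = 0.051 nm^-1

0.051


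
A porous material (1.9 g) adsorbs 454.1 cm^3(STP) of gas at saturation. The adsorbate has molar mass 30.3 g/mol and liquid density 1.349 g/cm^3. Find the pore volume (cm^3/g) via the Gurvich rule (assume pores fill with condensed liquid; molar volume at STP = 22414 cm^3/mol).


Moles adsorbed n = V_ads / 22414 = 454.1 / 22414 = 2.025966e-02 mol
Liquid volume V_liq = n * M / rho_liq = 2.025966e-02 * 30.3 / 1.349 = 0.45505 cm^3
Specific pore volume V_pore = V_liq / m_sample = 0.45505 / 1.9
V_pore = 0.2395 cm^3/g

0.2395


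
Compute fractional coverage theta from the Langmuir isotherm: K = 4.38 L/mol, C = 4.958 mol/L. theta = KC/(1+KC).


Langmuir isotherm: theta = K*C / (1 + K*C)
K*C = 4.38 * 4.958 = 21.71604
theta = 21.71604 / (1 + 21.71604) = 21.71604 / 22.71604
theta = 0.956

0.956


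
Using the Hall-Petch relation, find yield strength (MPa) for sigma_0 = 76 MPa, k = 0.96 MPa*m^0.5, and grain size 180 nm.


d = 180 nm = 1.8e-07 m
sqrt(d) = 0.0004242641
Hall-Petch contribution = k / sqrt(d) = 0.96 / 0.0004242641 = 2262.7 MPa
sigma = sigma_0 + k/sqrt(d) = 76 + 2262.7 = 2338.7 MPa

2338.7


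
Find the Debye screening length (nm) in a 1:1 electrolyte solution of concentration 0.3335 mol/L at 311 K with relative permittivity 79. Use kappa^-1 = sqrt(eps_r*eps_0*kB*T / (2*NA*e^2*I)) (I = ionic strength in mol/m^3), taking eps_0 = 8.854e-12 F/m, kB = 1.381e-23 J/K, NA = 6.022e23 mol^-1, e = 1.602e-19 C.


Ionic strength I = 0.3335 * 1^2 * 1000 = 333.5 mol/m^3
kappa^-1 = sqrt(79 * 8.854e-12 * 1.381e-23 * 311 / (2 * 6.022e23 * (1.602e-19)^2 * 333.5))
kappa^-1 = 0.54 nm

0.54


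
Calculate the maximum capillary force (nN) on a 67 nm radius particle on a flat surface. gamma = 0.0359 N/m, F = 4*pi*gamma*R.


Convert radius: R = 67 nm = 6.7e-08 m
F = 4 * pi * gamma * R
F = 4 * pi * 0.0359 * 6.7e-08
F = 3.02259e-08 N = 30.2259 nN

30.2259


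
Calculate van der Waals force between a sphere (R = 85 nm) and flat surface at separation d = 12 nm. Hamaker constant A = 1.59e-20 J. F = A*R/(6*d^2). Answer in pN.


Convert to SI: R = 85 nm = 8.5e-08 m, d = 12 nm = 1.2e-08 m
F = A * R / (6 * d^2)
F = 1.59e-20 * 8.5e-08 / (6 * (1.2e-08)^2)
F = 1.56424e-12 N = 1.564 pN

1.564


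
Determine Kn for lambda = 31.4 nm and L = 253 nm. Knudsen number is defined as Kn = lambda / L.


Knudsen number Kn = lambda / L
Kn = 31.4 / 253
Kn = 0.1241

0.1241


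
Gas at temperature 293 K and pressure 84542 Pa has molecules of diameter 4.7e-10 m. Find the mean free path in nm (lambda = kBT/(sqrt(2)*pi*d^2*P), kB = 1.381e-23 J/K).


Mean free path: lambda = kB*T / (sqrt(2) * pi * d^2 * P)
lambda = 1.381e-23 * 293 / (sqrt(2) * pi * (4.7e-10)^2 * 84542)
lambda = 4.87672e-08 m
lambda = 48.77 nm

48.77


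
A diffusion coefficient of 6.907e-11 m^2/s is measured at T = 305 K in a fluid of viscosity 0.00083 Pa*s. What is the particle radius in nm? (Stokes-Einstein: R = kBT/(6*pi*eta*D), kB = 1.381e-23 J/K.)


Stokes-Einstein: R = kB*T / (6*pi*eta*D)
R = 1.381e-23 * 305 / (6 * pi * 0.00083 * 6.907e-11)
R = 3.89785e-09 m = 3.9 nm

3.9


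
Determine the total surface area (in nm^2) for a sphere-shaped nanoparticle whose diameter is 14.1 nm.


Radius r = 14.1/2 = 7.05 nm
Surface area SA = 4 * pi * r^2
SA = 4 * pi * (7.05)^2
SA = 624.58 nm^2

624.58


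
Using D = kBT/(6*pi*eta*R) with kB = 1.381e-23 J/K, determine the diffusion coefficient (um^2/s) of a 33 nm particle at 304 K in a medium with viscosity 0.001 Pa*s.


Radius R = 33/2 = 16.5 nm = 1.65e-08 m
D = kB*T / (6*pi*eta*R)
D = 1.381e-23 * 304 / (6 * pi * 0.001 * 1.65e-08)
D = 1.34984e-11 m^2/s = 13.498 um^2/s

13.498


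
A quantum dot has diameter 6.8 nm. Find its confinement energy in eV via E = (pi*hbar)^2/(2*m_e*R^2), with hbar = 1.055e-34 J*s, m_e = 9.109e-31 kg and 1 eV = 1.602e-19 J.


Radius R = 6.8/2 = 3.4 nm = 3.4e-09 m
E = (pi * 1.055e-34)^2 / (2 * 9.109e-31 * (3.4e-09)^2)
E(J) = 5.2161e-21
E = E(J) / 1.602e-19 = 0.0326 eV

0.0326


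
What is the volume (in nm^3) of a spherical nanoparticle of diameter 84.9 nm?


Radius r = 84.9/2 = 42.45 nm
Volume V = (4/3) * pi * r^3
V = (4/3) * pi * (42.45)^3
V = 320421.53 nm^3

320421.53


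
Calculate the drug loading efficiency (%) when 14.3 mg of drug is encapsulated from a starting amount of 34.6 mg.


Drug loading efficiency = (drug loaded / drug initial) * 100
DLE = 14.3 / 34.6 * 100
DLE = 0.4133 * 100
DLE = 41.33%

41.33


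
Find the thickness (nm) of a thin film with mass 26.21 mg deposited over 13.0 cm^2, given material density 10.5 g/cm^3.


Convert: m = 26.21 mg = 2.6210e-05 kg, A = 13.0 cm^2 = 1.3000e-03 m^2, rho = 10.5 g/cm^3 = 10500 kg/m^3
t = m / (A * rho)
t = 2.6210e-05 / (1.3000e-03 * 10500)
t = 1.9201e-06 m = 1920.1 nm

1920.1


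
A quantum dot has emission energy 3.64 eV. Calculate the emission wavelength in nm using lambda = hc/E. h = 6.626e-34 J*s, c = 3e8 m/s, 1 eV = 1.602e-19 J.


Convert energy: E = 3.64 eV = 3.64 * 1.602e-19 = 5.83128e-19 J
lambda = h*c / E = 6.626e-34 * 3e8 / 5.83128e-19
lambda = 3.40886e-07 m = 340.9 nm

340.9


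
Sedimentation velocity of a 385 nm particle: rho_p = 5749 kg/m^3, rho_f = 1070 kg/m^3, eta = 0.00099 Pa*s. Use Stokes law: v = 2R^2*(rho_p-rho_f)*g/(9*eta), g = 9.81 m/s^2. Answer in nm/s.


Radius R = 385/2 nm = 1.925e-07 m
Density difference = 5749 - 1070 = 4679 kg/m^3
v = 2 * R^2 * (rho_p - rho_f) * g / (9 * eta)
v = 2 * (1.925e-07)^2 * 4679 * 9.81 / (9 * 0.00099)
v = 3.818e-07 m/s = 381.7999 nm/s

381.7999


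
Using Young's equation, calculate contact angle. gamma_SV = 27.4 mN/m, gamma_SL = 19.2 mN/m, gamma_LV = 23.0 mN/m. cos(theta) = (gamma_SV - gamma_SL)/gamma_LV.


cos(theta) = (gamma_SV - gamma_SL) / gamma_LV
cos(theta) = (27.4 - 19.2) / 23.0
cos(theta) = 0.356522
theta = arccos(0.356522) = 69.11 degrees

69.11


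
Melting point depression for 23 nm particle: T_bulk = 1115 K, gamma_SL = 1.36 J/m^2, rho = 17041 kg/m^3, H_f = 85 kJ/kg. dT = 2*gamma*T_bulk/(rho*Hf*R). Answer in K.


Radius R = 23/2 = 11.5 nm = 1.15e-08 m
Convert H_f = 85 kJ/kg = 85000 J/kg
dT = 2 * gamma_SL * T_bulk / (rho * H_f * R)
dT = 2 * 1.36 * 1115 / (17041 * 85000 * 1.15e-08)
dT = 182.1 K

182.1


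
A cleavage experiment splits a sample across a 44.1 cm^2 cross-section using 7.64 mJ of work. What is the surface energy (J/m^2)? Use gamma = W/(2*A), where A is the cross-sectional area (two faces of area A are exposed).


Convert: A = 44.1 cm^2 = 0.00441 m^2, W = 7.64 mJ = 0.00764 J
Cleaving exposes two faces of area A, so total new surface = 2*A and gamma = W / (2*A)
gamma = 0.00764 / (2 * 0.00441)
gamma = 0.866 J/m^2

0.866


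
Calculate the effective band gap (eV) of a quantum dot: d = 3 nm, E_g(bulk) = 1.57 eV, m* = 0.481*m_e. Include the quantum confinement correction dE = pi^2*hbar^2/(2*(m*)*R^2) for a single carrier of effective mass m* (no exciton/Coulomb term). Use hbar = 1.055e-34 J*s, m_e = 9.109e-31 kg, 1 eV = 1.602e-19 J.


Radius R = 3/2 nm = 1.5e-09 m
Confinement energy dE = pi^2 * hbar^2 / (2 * m_eff * m_e * R^2)
dE = pi^2 * (1.055e-34)^2 / (2 * 0.481 * 9.109e-31 * (1.5e-09)^2) J, divided by 1.602e-19 J/eV
dE = 0.3478 eV
Total band gap = E_g(bulk) + dE = 1.57 + 0.3478 = 1.9178 eV

1.9178


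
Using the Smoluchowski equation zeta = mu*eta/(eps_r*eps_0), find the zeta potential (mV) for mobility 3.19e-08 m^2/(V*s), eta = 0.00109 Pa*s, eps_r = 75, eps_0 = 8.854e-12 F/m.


Smoluchowski equation: zeta = mu * eta / (eps_r * eps_0)
zeta = 3.19e-08 * 0.00109 / (75 * 8.854e-12)
zeta = 0.052362 V = 52.36 mV

52.36


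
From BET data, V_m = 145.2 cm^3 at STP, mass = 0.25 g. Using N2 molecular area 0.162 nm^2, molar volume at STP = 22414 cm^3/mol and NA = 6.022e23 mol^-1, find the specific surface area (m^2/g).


Number of moles in monolayer = V_m / 22414 = 145.2 / 22414 = 0.00647809
Number of molecules = moles * NA = 0.00647809 * 6.022e23
SA = molecules * sigma / mass
SA = (145.2 / 22414) * 6.022e23 * 0.162e-18 / 0.25
SA = 2527.9 m^2/g

2527.9


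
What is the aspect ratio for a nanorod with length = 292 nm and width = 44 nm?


Aspect ratio AR = length / diameter
AR = 292 / 44
AR = 6.64

6.64


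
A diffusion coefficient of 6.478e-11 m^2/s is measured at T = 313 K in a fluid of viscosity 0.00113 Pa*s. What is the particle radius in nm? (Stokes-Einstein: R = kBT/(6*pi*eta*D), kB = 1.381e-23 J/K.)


Stokes-Einstein: R = kB*T / (6*pi*eta*D)
R = 1.381e-23 * 313 / (6 * pi * 0.00113 * 6.478e-11)
R = 3.13269e-09 m = 3.13 nm

3.13


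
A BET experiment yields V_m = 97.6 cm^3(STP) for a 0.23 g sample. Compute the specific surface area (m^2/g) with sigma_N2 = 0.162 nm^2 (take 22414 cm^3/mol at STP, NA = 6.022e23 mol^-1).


Number of moles in monolayer = V_m / 22414 = 97.6 / 22414 = 0.00435442
Number of molecules = moles * NA = 0.00435442 * 6.022e23
SA = molecules * sigma / mass
SA = (97.6 / 22414) * 6.022e23 * 0.162e-18 / 0.23
SA = 1847.0 m^2/g

1847.0


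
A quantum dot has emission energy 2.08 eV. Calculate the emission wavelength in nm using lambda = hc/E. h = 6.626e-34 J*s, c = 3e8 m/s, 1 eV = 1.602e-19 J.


Convert energy: E = 2.08 eV = 2.08 * 1.602e-19 = 3.33216e-19 J
lambda = h*c / E = 6.626e-34 * 3e8 / 3.33216e-19
lambda = 5.9655e-07 m = 596.5 nm

596.5


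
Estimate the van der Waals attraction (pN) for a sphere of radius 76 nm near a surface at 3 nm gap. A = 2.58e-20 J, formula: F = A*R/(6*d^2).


Convert to SI: R = 76 nm = 7.6e-08 m, d = 3 nm = 3e-09 m
F = A * R / (6 * d^2)
F = 2.58e-20 * 7.6e-08 / (6 * (3e-09)^2)
F = 3.63111e-11 N = 36.311 pN

36.311


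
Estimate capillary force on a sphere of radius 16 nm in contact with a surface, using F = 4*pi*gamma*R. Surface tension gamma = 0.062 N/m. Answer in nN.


Convert radius: R = 16 nm = 1.6e-08 m
F = 4 * pi * gamma * R
F = 4 * pi * 0.062 * 1.6e-08
F = 1.24658e-08 N = 12.4658 nN

12.4658


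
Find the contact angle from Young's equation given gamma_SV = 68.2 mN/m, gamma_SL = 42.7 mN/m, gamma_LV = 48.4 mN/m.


cos(theta) = (gamma_SV - gamma_SL) / gamma_LV
cos(theta) = (68.2 - 42.7) / 48.4
cos(theta) = 0.52686
theta = arccos(0.52686) = 58.21 degrees

58.21


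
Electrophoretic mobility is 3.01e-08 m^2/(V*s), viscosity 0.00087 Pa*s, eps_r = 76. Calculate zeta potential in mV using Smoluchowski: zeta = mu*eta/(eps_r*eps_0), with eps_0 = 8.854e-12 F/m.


Smoluchowski equation: zeta = mu * eta / (eps_r * eps_0)
zeta = 3.01e-08 * 0.00087 / (76 * 8.854e-12)
zeta = 0.038916 V = 38.92 mV

38.92


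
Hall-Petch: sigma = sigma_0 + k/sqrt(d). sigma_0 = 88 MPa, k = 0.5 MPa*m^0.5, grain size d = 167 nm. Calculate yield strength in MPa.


d = 167 nm = 1.67e-07 m
sqrt(d) = 0.0004086563
Hall-Petch contribution = k / sqrt(d) = 0.5 / 0.0004086563 = 1223.5 MPa
sigma = sigma_0 + k/sqrt(d) = 88 + 1223.5 = 1311.5 MPa

1311.5


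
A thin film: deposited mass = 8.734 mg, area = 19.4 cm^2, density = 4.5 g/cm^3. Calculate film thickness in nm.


Convert: m = 8.734 mg = 8.7340e-06 kg, A = 19.4 cm^2 = 1.9400e-03 m^2, rho = 4.5 g/cm^3 = 4500 kg/m^3
t = m / (A * rho)
t = 8.7340e-06 / (1.9400e-03 * 4500)
t = 1.0005e-06 m = 1000.5 nm

1000.5


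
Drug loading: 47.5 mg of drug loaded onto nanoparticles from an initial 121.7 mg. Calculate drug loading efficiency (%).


Drug loading efficiency = (drug loaded / drug initial) * 100
DLE = 47.5 / 121.7 * 100
DLE = 0.3903 * 100
DLE = 39.03%

39.03


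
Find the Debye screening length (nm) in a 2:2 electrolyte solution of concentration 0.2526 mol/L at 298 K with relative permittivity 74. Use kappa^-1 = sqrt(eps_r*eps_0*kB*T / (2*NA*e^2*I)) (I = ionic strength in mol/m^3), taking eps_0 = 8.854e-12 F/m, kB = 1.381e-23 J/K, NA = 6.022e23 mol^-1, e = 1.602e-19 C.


Ionic strength I = 0.2526 * 2^2 * 1000 = 1010.4 mol/m^3
kappa^-1 = sqrt(74 * 8.854e-12 * 1.381e-23 * 298 / (2 * 6.022e23 * (1.602e-19)^2 * 1010.4))
kappa^-1 = 0.294 nm

0.294


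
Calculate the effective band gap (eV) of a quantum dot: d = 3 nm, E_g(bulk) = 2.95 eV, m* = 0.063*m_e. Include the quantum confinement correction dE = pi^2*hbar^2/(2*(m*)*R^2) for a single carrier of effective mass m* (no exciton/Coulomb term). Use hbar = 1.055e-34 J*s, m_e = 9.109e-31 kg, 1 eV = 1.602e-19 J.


Radius R = 3/2 nm = 1.5e-09 m
Confinement energy dE = pi^2 * hbar^2 / (2 * m_eff * m_e * R^2)
dE = pi^2 * (1.055e-34)^2 / (2 * 0.063 * 9.109e-31 * (1.5e-09)^2) J, divided by 1.602e-19 J/eV
dE = 2.6553 eV
Total band gap = E_g(bulk) + dE = 2.95 + 2.6553 = 5.6053 eV

5.6053


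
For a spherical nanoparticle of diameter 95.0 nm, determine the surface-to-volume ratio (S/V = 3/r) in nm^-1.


Radius r = 95.0/2 = 47.5 nm
S/V = 3 / r = 3 / 47.5
S/V = 0.0632 nm^-1

0.0632


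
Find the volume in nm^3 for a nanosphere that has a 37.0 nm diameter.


Radius r = 37.0/2 = 18.5 nm
Volume V = (4/3) * pi * r^3
V = (4/3) * pi * (18.5)^3
V = 26521.85 nm^3

26521.85


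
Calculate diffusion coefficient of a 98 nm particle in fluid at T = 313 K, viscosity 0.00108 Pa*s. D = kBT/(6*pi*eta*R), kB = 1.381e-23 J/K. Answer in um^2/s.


Radius R = 98/2 = 49 nm = 4.9e-08 m
D = kB*T / (6*pi*eta*R)
D = 1.381e-23 * 313 / (6 * pi * 0.00108 * 4.9e-08)
D = 4.33328e-12 m^2/s = 4.333 um^2/s

4.333


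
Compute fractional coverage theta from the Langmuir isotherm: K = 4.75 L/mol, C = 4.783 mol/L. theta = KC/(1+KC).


Langmuir isotherm: theta = K*C / (1 + K*C)
K*C = 4.75 * 4.783 = 22.71925
theta = 22.71925 / (1 + 22.71925) = 22.71925 / 23.71925
theta = 0.9578

0.9578


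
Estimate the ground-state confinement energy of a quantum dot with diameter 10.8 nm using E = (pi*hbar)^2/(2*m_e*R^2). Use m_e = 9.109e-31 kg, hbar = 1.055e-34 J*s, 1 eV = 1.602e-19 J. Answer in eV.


Radius R = 10.8/2 = 5.4 nm = 5.4e-09 m
E = (pi * 1.055e-34)^2 / (2 * 9.109e-31 * (5.4e-09)^2)
E(J) = 2.06784e-21
E = E(J) / 1.602e-19 = 0.0129 eV

0.0129


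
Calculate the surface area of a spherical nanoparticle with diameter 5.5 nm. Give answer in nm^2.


Radius r = 5.5/2 = 2.75 nm
Surface area SA = 4 * pi * r^2
SA = 4 * pi * (2.75)^2
SA = 95.03 nm^2

95.03


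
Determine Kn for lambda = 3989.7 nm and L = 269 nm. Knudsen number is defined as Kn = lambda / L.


Knudsen number Kn = lambda / L
Kn = 3989.7 / 269
Kn = 14.8316

14.8316


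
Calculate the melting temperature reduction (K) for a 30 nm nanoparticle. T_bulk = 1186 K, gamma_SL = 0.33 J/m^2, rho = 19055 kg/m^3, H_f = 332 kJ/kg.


Radius R = 30/2 = 15 nm = 1.5e-08 m
Convert H_f = 332 kJ/kg = 332000 J/kg
dT = 2 * gamma_SL * T_bulk / (rho * H_f * R)
dT = 2 * 0.33 * 1186 / (19055 * 332000 * 1.5e-08)
dT = 8.2 K

8.2


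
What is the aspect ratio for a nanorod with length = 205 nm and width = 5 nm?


Aspect ratio AR = length / diameter
AR = 205 / 5
AR = 41.0

41.0


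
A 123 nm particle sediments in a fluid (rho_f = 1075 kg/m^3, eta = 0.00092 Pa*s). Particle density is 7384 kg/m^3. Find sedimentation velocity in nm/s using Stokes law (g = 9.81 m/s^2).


Radius R = 123/2 nm = 6.15e-08 m
Density difference = 7384 - 1075 = 6309 kg/m^3
v = 2 * R^2 * (rho_p - rho_f) * g / (9 * eta)
v = 2 * (6.15e-08)^2 * 6309 * 9.81 / (9 * 0.00092)
v = 5.65431e-08 m/s = 56.5431 nm/s

56.5431


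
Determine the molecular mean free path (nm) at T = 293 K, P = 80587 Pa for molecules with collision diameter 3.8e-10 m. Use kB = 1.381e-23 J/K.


Mean free path: lambda = kB*T / (sqrt(2) * pi * d^2 * P)
lambda = 1.381e-23 * 293 / (sqrt(2) * pi * (3.8e-10)^2 * 80587)
lambda = 7.82644e-08 m
lambda = 78.26 nm

78.26


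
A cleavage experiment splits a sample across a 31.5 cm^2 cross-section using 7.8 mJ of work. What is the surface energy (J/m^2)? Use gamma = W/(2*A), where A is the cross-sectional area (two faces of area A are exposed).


Convert: A = 31.5 cm^2 = 0.00315 m^2, W = 7.8 mJ = 0.0078 J
Cleaving exposes two faces of area A, so total new surface = 2*A and gamma = W / (2*A)
gamma = 0.0078 / (2 * 0.00315)
gamma = 1.238 J/m^2

1.238


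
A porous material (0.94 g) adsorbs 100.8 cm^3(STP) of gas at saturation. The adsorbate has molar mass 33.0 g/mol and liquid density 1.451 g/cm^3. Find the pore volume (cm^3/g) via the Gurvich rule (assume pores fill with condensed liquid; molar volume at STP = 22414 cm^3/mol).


Moles adsorbed n = V_ads / 22414 = 100.8 / 22414 = 4.497189e-03 mol
Liquid volume V_liq = n * M / rho_liq = 4.497189e-03 * 33.0 / 1.451 = 0.10228 cm^3
Specific pore volume V_pore = V_liq / m_sample = 0.10228 / 0.94
V_pore = 0.1088 cm^3/g

0.1088


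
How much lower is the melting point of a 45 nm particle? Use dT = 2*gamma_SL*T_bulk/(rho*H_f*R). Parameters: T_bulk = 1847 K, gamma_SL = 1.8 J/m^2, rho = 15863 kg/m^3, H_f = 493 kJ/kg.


Radius R = 45/2 = 22.5 nm = 2.25e-08 m
Convert H_f = 493 kJ/kg = 493000 J/kg
dT = 2 * gamma_SL * T_bulk / (rho * H_f * R)
dT = 2 * 1.8 * 1847 / (15863 * 493000 * 2.25e-08)
dT = 37.8 K

37.8


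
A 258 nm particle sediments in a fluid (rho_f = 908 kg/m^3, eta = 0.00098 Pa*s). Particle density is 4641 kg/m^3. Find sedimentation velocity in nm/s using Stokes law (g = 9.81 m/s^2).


Radius R = 258/2 nm = 1.29e-07 m
Density difference = 4641 - 908 = 3733 kg/m^3
v = 2 * R^2 * (rho_p - rho_f) * g / (9 * eta)
v = 2 * (1.29e-07)^2 * 3733 * 9.81 / (9 * 0.00098)
v = 1.38187e-07 m/s = 138.1872 nm/s

138.1872


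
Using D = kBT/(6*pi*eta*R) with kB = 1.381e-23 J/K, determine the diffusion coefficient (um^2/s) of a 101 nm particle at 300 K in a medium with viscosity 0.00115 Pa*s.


Radius R = 101/2 = 50.5 nm = 5.05e-08 m
D = kB*T / (6*pi*eta*R)
D = 1.381e-23 * 300 / (6 * pi * 0.00115 * 5.05e-08)
D = 3.78464e-12 m^2/s = 3.785 um^2/s

3.785


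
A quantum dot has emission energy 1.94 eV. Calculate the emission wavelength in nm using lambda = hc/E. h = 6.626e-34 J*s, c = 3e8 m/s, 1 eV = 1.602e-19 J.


Convert energy: E = 1.94 eV = 1.94 * 1.602e-19 = 3.10788e-19 J
lambda = h*c / E = 6.626e-34 * 3e8 / 3.10788e-19
lambda = 6.396e-07 m = 639.6 nm

639.6


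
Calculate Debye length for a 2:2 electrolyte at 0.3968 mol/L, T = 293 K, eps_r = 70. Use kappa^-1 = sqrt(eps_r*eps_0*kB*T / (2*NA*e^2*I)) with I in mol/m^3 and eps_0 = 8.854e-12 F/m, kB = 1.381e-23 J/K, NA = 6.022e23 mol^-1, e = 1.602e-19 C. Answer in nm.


Ionic strength I = 0.3968 * 2^2 * 1000 = 1587.2 mol/m^3
kappa^-1 = sqrt(70 * 8.854e-12 * 1.381e-23 * 293 / (2 * 6.022e23 * (1.602e-19)^2 * 1587.2))
kappa^-1 = 0.226 nm

0.226


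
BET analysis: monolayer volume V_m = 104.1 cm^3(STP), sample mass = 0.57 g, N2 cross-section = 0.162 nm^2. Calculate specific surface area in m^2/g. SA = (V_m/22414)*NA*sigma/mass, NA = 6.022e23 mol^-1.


Number of moles in monolayer = V_m / 22414 = 104.1 / 22414 = 0.00464442
Number of molecules = moles * NA = 0.00464442 * 6.022e23
SA = molecules * sigma / mass
SA = (104.1 / 22414) * 6.022e23 * 0.162e-18 / 0.57
SA = 794.9 m^2/g

794.9


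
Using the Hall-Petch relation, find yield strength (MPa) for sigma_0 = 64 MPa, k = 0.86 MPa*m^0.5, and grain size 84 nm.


d = 84 nm = 8.4e-08 m
sqrt(d) = 0.0002898275
Hall-Petch contribution = k / sqrt(d) = 0.86 / 0.0002898275 = 2967.3 MPa
sigma = sigma_0 + k/sqrt(d) = 64 + 2967.3 = 3031.3 MPa

3031.3


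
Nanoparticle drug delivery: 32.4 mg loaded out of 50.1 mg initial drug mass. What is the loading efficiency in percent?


Drug loading efficiency = (drug loaded / drug initial) * 100
DLE = 32.4 / 50.1 * 100
DLE = 0.6467 * 100
DLE = 64.67%

64.67


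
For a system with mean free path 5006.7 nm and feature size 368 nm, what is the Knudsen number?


Knudsen number Kn = lambda / L
Kn = 5006.7 / 368
Kn = 13.6052

13.6052


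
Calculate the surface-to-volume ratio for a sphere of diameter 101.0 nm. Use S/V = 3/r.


Radius r = 101.0/2 = 50.5 nm
S/V = 3 / r = 3 / 50.5
S/V = 0.0594 nm^-1

0.0594


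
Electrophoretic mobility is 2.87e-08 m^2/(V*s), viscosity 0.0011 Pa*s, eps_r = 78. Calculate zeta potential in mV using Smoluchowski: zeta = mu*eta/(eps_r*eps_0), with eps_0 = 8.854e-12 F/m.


Smoluchowski equation: zeta = mu * eta / (eps_r * eps_0)
zeta = 2.87e-08 * 0.0011 / (78 * 8.854e-12)
zeta = 0.045713 V = 45.71 mV

45.71


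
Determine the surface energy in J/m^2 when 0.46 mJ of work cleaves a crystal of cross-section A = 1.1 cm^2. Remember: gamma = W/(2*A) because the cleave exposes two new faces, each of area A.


Convert: A = 1.1 cm^2 = 0.00011 m^2, W = 0.46 mJ = 0.00046 J
Cleaving exposes two faces of area A, so total new surface = 2*A and gamma = W / (2*A)
gamma = 0.00046 / (2 * 0.00011)
gamma = 2.091 J/m^2

2.091


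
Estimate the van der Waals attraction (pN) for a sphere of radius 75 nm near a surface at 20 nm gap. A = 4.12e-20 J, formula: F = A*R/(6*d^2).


Convert to SI: R = 75 nm = 7.5e-08 m, d = 20 nm = 2e-08 m
F = A * R / (6 * d^2)
F = 4.12e-20 * 7.5e-08 / (6 * (2e-08)^2)
F = 1.2875e-12 N = 1.288 pN

1.288


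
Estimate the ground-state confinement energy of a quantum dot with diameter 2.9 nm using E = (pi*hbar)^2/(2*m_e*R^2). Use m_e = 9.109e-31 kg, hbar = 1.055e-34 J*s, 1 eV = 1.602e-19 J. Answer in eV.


Radius R = 2.9/2 = 1.45 nm = 1.45e-09 m
E = (pi * 1.055e-34)^2 / (2 * 9.109e-31 * (1.45e-09)^2)
E(J) = 2.86793e-20
E = E(J) / 1.602e-19 = 0.179 eV

0.179


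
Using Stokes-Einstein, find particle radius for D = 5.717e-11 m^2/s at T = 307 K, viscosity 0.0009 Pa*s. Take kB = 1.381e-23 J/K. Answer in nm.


Stokes-Einstein: R = kB*T / (6*pi*eta*D)
R = 1.381e-23 * 307 / (6 * pi * 0.0009 * 5.717e-11)
R = 4.3714e-09 m = 4.37 nm

4.37


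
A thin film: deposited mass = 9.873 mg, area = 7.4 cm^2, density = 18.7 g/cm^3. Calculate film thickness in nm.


Convert: m = 9.873 mg = 9.8730e-06 kg, A = 7.4 cm^2 = 7.4000e-04 m^2, rho = 18.7 g/cm^3 = 18700 kg/m^3
t = m / (A * rho)
t = 9.8730e-06 / (7.4000e-04 * 18700)
t = 7.1347e-07 m = 713.5 nm

713.5


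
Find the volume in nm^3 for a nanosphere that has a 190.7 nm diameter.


Radius r = 190.7/2 = 95.35 nm
Volume V = (4/3) * pi * r^3
V = (4/3) * pi * (95.35)^3
V = 3631204.45 nm^3

3631204.45


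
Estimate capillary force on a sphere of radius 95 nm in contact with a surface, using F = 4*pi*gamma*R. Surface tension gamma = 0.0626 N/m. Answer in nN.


Convert radius: R = 95 nm = 9.5e-08 m
F = 4 * pi * gamma * R
F = 4 * pi * 0.0626 * 9.5e-08
F = 7.47322e-08 N = 74.7322 nN

74.7322


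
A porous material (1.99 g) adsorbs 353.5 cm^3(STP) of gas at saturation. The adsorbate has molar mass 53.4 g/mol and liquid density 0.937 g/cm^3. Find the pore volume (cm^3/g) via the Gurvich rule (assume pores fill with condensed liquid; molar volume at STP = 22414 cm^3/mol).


Moles adsorbed n = V_ads / 22414 = 353.5 / 22414 = 1.577139e-02 mol
Liquid volume V_liq = n * M / rho_liq = 1.577139e-02 * 53.4 / 0.937 = 0.89882 cm^3
Specific pore volume V_pore = V_liq / m_sample = 0.89882 / 1.99
V_pore = 0.4517 cm^3/g

0.4517


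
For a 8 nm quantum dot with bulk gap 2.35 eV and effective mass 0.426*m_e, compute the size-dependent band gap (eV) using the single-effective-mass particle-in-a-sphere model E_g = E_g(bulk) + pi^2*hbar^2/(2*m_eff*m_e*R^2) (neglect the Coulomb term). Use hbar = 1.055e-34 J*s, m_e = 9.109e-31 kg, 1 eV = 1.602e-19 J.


Radius R = 8/2 nm = 4e-09 m
Confinement energy dE = pi^2 * hbar^2 / (2 * m_eff * m_e * R^2)
dE = pi^2 * (1.055e-34)^2 / (2 * 0.426 * 9.109e-31 * (4e-09)^2) J, divided by 1.602e-19 J/eV
dE = 0.0552 eV
Total band gap = E_g(bulk) + dE = 2.35 + 0.0552 = 2.4052 eV

2.4052


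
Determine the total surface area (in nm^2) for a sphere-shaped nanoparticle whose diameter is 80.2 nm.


Radius r = 80.2/2 = 40.1 nm
Surface area SA = 4 * pi * r^2
SA = 4 * pi * (40.1)^2
SA = 20206.85 nm^2

20206.85


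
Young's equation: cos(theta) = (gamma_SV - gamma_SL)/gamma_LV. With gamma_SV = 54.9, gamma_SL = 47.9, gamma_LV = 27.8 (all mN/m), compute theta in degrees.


cos(theta) = (gamma_SV - gamma_SL) / gamma_LV
cos(theta) = (54.9 - 47.9) / 27.8
cos(theta) = 0.251799
theta = arccos(0.251799) = 75.42 degrees

75.42


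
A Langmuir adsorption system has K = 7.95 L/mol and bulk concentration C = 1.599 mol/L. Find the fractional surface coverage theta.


Langmuir isotherm: theta = K*C / (1 + K*C)
K*C = 7.95 * 1.599 = 12.71205
theta = 12.71205 / (1 + 12.71205) = 12.71205 / 13.71205
theta = 0.9271

0.9271


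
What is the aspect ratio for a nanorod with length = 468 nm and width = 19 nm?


Aspect ratio AR = length / diameter
AR = 468 / 19
AR = 24.63

24.63


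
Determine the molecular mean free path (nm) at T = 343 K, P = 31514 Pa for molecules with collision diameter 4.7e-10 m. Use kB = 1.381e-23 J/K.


Mean free path: lambda = kB*T / (sqrt(2) * pi * d^2 * P)
lambda = 1.381e-23 * 343 / (sqrt(2) * pi * (4.7e-10)^2 * 31514)
lambda = 1.53152e-07 m
lambda = 153.15 nm

153.15


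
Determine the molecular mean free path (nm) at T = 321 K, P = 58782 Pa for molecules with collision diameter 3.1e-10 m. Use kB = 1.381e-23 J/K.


Mean free path: lambda = kB*T / (sqrt(2) * pi * d^2 * P)
lambda = 1.381e-23 * 321 / (sqrt(2) * pi * (3.1e-10)^2 * 58782)
lambda = 1.76631e-07 m
lambda = 176.63 nm

176.63


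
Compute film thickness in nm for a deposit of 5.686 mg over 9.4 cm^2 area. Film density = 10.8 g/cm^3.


Convert: m = 5.686 mg = 5.6860e-06 kg, A = 9.4 cm^2 = 9.4000e-04 m^2, rho = 10.8 g/cm^3 = 10800 kg/m^3
t = m / (A * rho)
t = 5.6860e-06 / (9.4000e-04 * 10800)
t = 5.6009e-07 m = 560.1 nm

560.1


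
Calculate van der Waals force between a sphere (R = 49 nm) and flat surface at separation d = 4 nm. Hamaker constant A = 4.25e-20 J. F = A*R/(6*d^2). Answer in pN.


Convert to SI: R = 49 nm = 4.9e-08 m, d = 4 nm = 4e-09 m
F = A * R / (6 * d^2)
F = 4.25e-20 * 4.9e-08 / (6 * (4e-09)^2)
F = 2.16927e-11 N = 21.693 pN

21.693


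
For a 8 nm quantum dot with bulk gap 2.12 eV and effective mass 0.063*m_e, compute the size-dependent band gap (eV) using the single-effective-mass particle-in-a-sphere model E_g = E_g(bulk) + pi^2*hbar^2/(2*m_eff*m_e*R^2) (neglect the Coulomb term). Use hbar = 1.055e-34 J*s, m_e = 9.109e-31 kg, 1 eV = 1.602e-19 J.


Radius R = 8/2 nm = 4e-09 m
Confinement energy dE = pi^2 * hbar^2 / (2 * m_eff * m_e * R^2)
dE = pi^2 * (1.055e-34)^2 / (2 * 0.063 * 9.109e-31 * (4e-09)^2) J, divided by 1.602e-19 J/eV
dE = 0.3734 eV
Total band gap = E_g(bulk) + dE = 2.12 + 0.3734 = 2.4934 eV

2.4934


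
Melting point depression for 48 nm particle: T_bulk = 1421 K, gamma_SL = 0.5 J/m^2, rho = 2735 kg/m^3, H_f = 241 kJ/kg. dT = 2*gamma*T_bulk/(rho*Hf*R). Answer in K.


Radius R = 48/2 = 24 nm = 2.4e-08 m
Convert H_f = 241 kJ/kg = 241000 J/kg
dT = 2 * gamma_SL * T_bulk / (rho * H_f * R)
dT = 2 * 0.5 * 1421 / (2735 * 241000 * 2.4e-08)
dT = 89.8 K

89.8


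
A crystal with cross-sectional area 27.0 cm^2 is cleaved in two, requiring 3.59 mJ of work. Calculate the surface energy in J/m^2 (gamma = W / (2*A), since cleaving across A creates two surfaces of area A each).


Convert: A = 27.0 cm^2 = 0.0027 m^2, W = 3.59 mJ = 0.00359 J
Cleaving exposes two faces of area A, so total new surface = 2*A and gamma = W / (2*A)
gamma = 0.00359 / (2 * 0.0027)
gamma = 0.665 J/m^2

0.665
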